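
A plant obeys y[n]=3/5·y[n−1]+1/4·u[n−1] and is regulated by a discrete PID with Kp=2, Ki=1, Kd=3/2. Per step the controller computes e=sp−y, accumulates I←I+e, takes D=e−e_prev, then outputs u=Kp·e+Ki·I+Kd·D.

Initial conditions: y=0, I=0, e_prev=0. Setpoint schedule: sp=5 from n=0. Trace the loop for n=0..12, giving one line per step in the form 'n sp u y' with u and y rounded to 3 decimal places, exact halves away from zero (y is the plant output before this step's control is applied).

(exact arithmetic carried between steps; '≈' marks a value shown rounded to 6 d.p. or computed from one; I and e_prev carry over from the previous line; the table rounds u and y to 3 d.p., halves away from zero)
n=0: y=0, sp=5, e=sp−y=5; I=5, D=e−e_prev=5; u=2·5+1·5+3/2·5=22.5; next y=3/5·0+1/4·22.5=5.625
n=1: y=5.625, sp=5, e=sp−y=-0.625; I=4.375, D=e−e_prev=-5.625; u=2·(-0.625)+1·4.375+3/2·(-5.625)=-5.3125; next y=3/5·5.625+1/4·(-5.3125)=2.046875
n=2: y=2.046875, sp=5, e=sp−y=2.953125; I=7.328125, D=e−e_prev=3.578125; u=2·2.953125+1·7.328125+3/2·3.578125≈18.601563; next y=3/5·2.046875+1/4·18.601563≈5.878516
n=3: y≈5.878516, sp=5, e=sp−y≈-0.878516; I≈6.449609, D=e−e_prev≈-3.831641; u=2·(-0.878516)+1·6.449609+3/2·(-3.831641)≈-1.054883; next y=3/5·5.878516+1/4·(-1.054883)≈3.263389
n=4: y≈3.263389, sp=5, e=sp−y≈1.736611; I≈8.186221, D=e−e_prev≈2.615127; u=2·1.736611+1·8.186221+3/2·2.615127≈15.582134; next y=3/5·3.263389+1/4·15.582134≈5.853567
n=5: y≈5.853567, sp=5, e=sp−y≈-0.853567; I≈7.332654, D=e−e_prev≈-2.590178; u=2·(-0.853567)+1·7.332654+3/2·(-2.590178)≈1.740254; next y=3/5·5.853567+1/4·1.740254≈3.947203
n=6: y≈3.947203, sp=5, e=sp−y≈1.052797; I≈8.385451, D=e−e_prev≈1.906363; u=2·1.052797+1·8.385451+3/2·1.906363≈13.350589; next y=3/5·3.947203+1/4·13.350589≈5.705969
n=7: y≈5.705969, sp=5, e=sp−y≈-0.705969; I≈7.679481, D=e−e_prev≈-1.758766; u=2·(-0.705969)+1·7.679481+3/2·(-1.758766)≈3.629394; next y=3/5·5.705969+1/4·3.629394≈4.330930
n=8: y≈4.330930, sp=5, e=sp−y≈0.669070; I≈8.348551, D=e−e_prev≈1.375039; u=2·0.669070+1·8.348551+3/2·1.375039≈11.749250; next y=3/5·4.330930+1/4·11.749250≈5.535870
n=9: y≈5.535870, sp=5, e=sp−y≈-0.535870; I≈7.812681, D=e−e_prev≈-1.204940; u=2·(-0.535870)+1·7.812681+3/2·(-1.204940)≈4.933529; next y=3/5·5.535870+1/4·4.933529≈4.554905
n=10: y≈4.554905, sp=5, e=sp−y≈0.445095; I≈8.257776, D=e−e_prev≈0.980966; u=2·0.445095+1·8.257776+3/2·0.980966≈10.619416; next y=3/5·4.554905+1/4·10.619416≈5.387797
n=11: y≈5.387797, sp=5, e=sp−y≈-0.387797; I≈7.869979, D=e−e_prev≈-0.832892; u=2·(-0.387797)+1·7.869979+3/2·(-0.832892)≈5.845048; next y=3/5·5.387797+1/4·5.845048≈4.693940
n=12: y≈4.693940, sp=5, e=sp−y≈0.306060; I≈8.176039, D=e−e_prev≈0.693857; u=2·0.306060+1·8.176039+3/2·0.693857≈9.828945; next y=3/5·4.693940+1/4·9.828945≈5.273600

0 5 22.500 0.000
1 5 -5.313 5.625
2 5 18.602 2.047
3 5 -1.055 5.879
4 5 15.582 3.263
5 5 1.740 5.854
6 5 13.351 3.947
7 5 3.629 5.706
8 5 11.749 4.331
9 5 4.934 5.536
10 5 10.619 4.555
11 5 5.845 5.388
12 5 9.829 4.694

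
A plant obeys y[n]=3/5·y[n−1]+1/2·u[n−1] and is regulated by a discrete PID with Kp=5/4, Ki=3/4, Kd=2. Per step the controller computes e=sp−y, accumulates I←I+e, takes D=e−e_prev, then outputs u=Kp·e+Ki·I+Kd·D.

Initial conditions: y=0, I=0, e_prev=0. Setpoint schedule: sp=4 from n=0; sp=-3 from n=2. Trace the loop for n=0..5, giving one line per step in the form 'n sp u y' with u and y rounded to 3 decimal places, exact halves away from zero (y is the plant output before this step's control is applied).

(exact arithmetic carried between steps; '≈' marks a value shown rounded to 6 d.p. or computed from one; I and e_prev carry over from the previous line; the table rounds u and y to 3 d.p., halves away from zero)
n=0: y=0, sp=4, e=sp−y=4; I=4, D=e−e_prev=4; u=5/4·4+3/4·4+2·4=16; next y=3/5·0+1/2·16=8
n=1: y=8, sp=4, e=sp−y=-4; I=0, D=e−e_prev=-8; u=5/4·(-4)+3/4·0+2·(-8)=-21; next y=3/5·8+1/2·(-21)=-5.7
n=2: y=-5.7, sp=-3, e=sp−y=2.7; I=2.7, D=e−e_prev=6.7; u=5/4·2.7+3/4·2.7+2·6.7=18.8; next y=3/5·(-5.7)+1/2·18.8=5.98
n=3: y=5.98, sp=-3, e=sp−y=-8.98; I=-6.28, D=e−e_prev=-11.68; u=5/4·(-8.98)+3/4·(-6.28)+2·(-11.68)=-39.295; next y=3/5·5.98+1/2·(-39.295)=-16.0595
n=4: y=-16.0595, sp=-3, e=sp−y=13.0595; I=6.7795, D=e−e_prev=22.0395; u=5/4·13.0595+3/4·6.7795+2·22.0395=65.488; next y=3/5·(-16.0595)+1/2·65.488=23.1083
n=5: y=23.1083, sp=-3, e=sp−y=-26.1083; I=-19.3288, D=e−e_prev=-39.1678; u=5/4·(-26.1083)+3/4·(-19.3288)+2·(-39.1678)=-125.467575; next y=3/5·23.1083+1/2·(-125.467575)≈-48.868808

0 4 16.000 0.000
1 4 -21.000 8.000
2 -3 18.800 -5.700
3 -3 -39.295 5.980
4 -3 65.488 -16.060
5 -3 -125.468 23.108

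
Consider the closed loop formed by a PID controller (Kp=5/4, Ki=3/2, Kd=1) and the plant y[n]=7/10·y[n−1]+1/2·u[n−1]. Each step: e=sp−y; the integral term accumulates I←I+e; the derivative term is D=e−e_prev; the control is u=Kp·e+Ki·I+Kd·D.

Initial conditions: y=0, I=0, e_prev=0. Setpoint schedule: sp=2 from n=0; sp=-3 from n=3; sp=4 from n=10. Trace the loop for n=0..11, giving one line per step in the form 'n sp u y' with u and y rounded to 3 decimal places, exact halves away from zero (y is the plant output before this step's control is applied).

0 2 7.500 0.000
1 2 -5.563 3.750
2 2 10.211 -0.156
3 -3 -28.532 4.996
4 -3 28.745 -10.769
5 -3 -41.378 6.834
6 -3 46.746 -15.905
7 -3 -62.178 12.239
8 -3 73.460 -22.521
9 -3 -95.093 20.965
10 4 140.581 -32.871
11 4 -165.517 47.281

(exact arithmetic carried between steps; '≈' marks a value shown rounded to 6 d.p. or computed from one; I and e_prev carry over from the previous line; the table rounds u and y to 3 d.p., halves away from zero)
n=0: y=0, sp=2, e=sp−y=2; I=2, D=e−e_prev=2; u=5/4·2+3/2·2+1·2=7.5; next y=7/10·0+1/2·7.5=3.75
n=1: y=3.75, sp=2, e=sp−y=-1.75; I=0.25, D=e−e_prev=-3.75; u=5/4·(-1.75)+3/2·0.25+1·(-3.75)=-5.5625; next y=7/10·3.75+1/2·(-5.5625)=-0.15625
n=2: y=-0.15625, sp=2, e=sp−y=2.15625; I=2.40625, D=e−e_prev=3.90625; u=5/4·2.15625+3/2·2.40625+1·3.90625≈10.210938; next y=7/10·(-0.15625)+1/2·10.210938≈4.996094
n=3: y≈4.996094, sp=-3, e=sp−y≈-7.996094; I≈-5.589844, D=e−e_prev≈-10.152344; u=5/4·(-7.996094)+3/2·(-5.589844)+1·(-10.152344)≈-28.532227; next y=7/10·4.996094+1/2·(-28.532227)≈-10.768848
n=4: y≈-10.768848, sp=-3, e=sp−y≈7.768848; I≈2.179004, D=e−e_prev≈15.764941; u=5/4·7.768848+3/2·2.179004+1·15.764941≈28.744507; next y=7/10·(-10.768848)+1/2·28.744507≈6.834060
n=5: y≈6.834060, sp=-3, e=sp−y≈-9.834060; I≈-7.655056, D=e−e_prev≈-17.602908; u=5/4·(-9.834060)+3/2·(-7.655056)+1·(-17.602908)≈-41.378067; next y=7/10·6.834060+1/2·(-41.378067)≈-15.905191
n=6: y≈-15.905191, sp=-3, e=sp−y≈12.905191; I≈5.250135, D=e−e_prev≈22.739252; u=5/4·12.905191+3/2·5.250135+1·22.739252≈46.745944; next y=7/10·(-15.905191)+1/2·46.745944≈12.239338
n=7: y≈12.239338, sp=-3, e=sp−y≈-15.239338; I≈-9.989203, D=e−e_prev≈-28.144529; u=5/4·(-15.239338)+3/2·(-9.989203)+1·(-28.144529)≈-62.177506; next y=7/10·12.239338+1/2·(-62.177506)≈-22.521216
n=8: y≈-22.521216, sp=-3, e=sp−y≈19.521216; I≈9.532014, D=e−e_prev≈34.760554; u=5/4·19.521216+3/2·9.532014+1·34.760554≈73.460095; next y=7/10·(-22.521216)+1/2·73.460095≈20.965196
n=9: y≈20.965196, sp=-3, e=sp−y≈-23.965196; I≈-14.433182, D=e−e_prev≈-43.486412; u=5/4·(-23.965196)+3/2·(-14.433182)+1·(-43.486412)≈-95.092681; next y=7/10·20.965196+1/2·(-95.092681)≈-32.870703
n=10: y≈-32.870703, sp=4, e=sp−y≈36.870703; I≈22.437521, D=e−e_prev≈60.835899; u=5/4·36.870703+3/2·22.437521+1·60.835899≈140.580560; next y=7/10·(-32.870703)+1/2·140.580560≈47.280788
n=11: y≈47.280788, sp=4, e=sp−y≈-43.280788; I≈-20.843267, D=e−e_prev≈-80.151491; u=5/4·(-43.280788)+3/2·(-20.843267)+1·(-80.151491)≈-165.517376; next y=7/10·47.280788+1/2·(-165.517376)≈-49.662136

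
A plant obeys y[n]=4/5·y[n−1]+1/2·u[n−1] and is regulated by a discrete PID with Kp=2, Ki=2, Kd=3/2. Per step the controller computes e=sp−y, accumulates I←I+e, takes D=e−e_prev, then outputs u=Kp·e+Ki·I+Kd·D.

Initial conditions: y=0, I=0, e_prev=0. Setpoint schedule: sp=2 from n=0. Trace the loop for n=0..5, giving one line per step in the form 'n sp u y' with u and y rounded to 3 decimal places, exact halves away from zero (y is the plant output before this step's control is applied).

(exact arithmetic carried between steps; '≈' marks a value shown rounded to 6 d.p. or computed from one; I and e_prev carry over from the previous line; the table rounds u and y to 3 d.p., halves away from zero)
n=0: y=0, sp=2, e=sp−y=2; I=2, D=e−e_prev=2; u=2·2+2·2+3/2·2=11; next y=4/5·0+1/2·11=5.5
n=1: y=5.5, sp=2, e=sp−y=-3.5; I=-1.5, D=e−e_prev=-5.5; u=2·(-3.5)+2·(-1.5)+3/2·(-5.5)=-18.25; next y=4/5·5.5+1/2·(-18.25)=-4.725
n=2: y=-4.725, sp=2, e=sp−y=6.725; I=5.225, D=e−e_prev=10.225; u=2·6.725+2·5.225+3/2·10.225=39.2375; next y=4/5·(-4.725)+1/2·39.2375=15.83875
n=3: y=15.83875, sp=2, e=sp−y=-13.83875; I=-8.61375, D=e−e_prev=-20.56375; u=2·(-13.83875)+2·(-8.61375)+3/2·(-20.56375)=-75.750625; next y=4/5·15.83875+1/2·(-75.750625)≈-25.204313
n=4: y≈-25.204313, sp=2, e=sp−y≈27.204313; I≈18.590563, D=e−e_prev≈41.043063; u=2·27.204313+2·18.590563+3/2·41.043063≈153.154344; next y=4/5·(-25.204313)+1/2·153.154344≈56.413722
n=5: y≈56.413722, sp=2, e=sp−y≈-54.413722; I≈-35.823159, D=e−e_prev≈-81.618034; u=2·(-54.413722)+2·(-35.823159)+3/2·(-81.618034)≈-302.900814; next y=4/5·56.413722+1/2·(-302.900814)≈-106.319430

0 2 11.000 0.000
1 2 -18.250 5.500
2 2 39.238 -4.725
3 2 -75.751 15.839
4 2 153.154 -25.204
5 2 -302.901 56.414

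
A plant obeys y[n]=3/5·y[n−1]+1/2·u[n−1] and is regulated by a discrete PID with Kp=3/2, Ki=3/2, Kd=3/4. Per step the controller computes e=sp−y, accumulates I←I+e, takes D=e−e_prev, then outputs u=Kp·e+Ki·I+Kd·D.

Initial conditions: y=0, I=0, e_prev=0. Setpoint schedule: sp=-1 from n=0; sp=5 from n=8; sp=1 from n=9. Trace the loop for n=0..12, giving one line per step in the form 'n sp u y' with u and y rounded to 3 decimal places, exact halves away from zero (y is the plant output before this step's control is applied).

(exact arithmetic carried between steps; '≈' marks a value shown rounded to 6 d.p. or computed from one; I and e_prev carry over from the previous line; the table rounds u and y to 3 d.p., halves away from zero)
n=0: y=0, sp=-1, e=sp−y=-1; I=-1, D=e−e_prev=-1; u=3/2·(-1)+3/2·(-1)+3/4·(-1)=-3.75; next y=3/5·0+1/2·(-3.75)=-1.875
n=1: y=-1.875, sp=-1, e=sp−y=0.875; I=-0.125, D=e−e_prev=1.875; u=3/2·0.875+3/2·(-0.125)+3/4·1.875=2.53125; next y=3/5·(-1.875)+1/2·2.53125=0.140625
n=2: y=0.140625, sp=-1, e=sp−y=-1.140625; I=-1.265625, D=e−e_prev=-2.015625; u=3/2·(-1.140625)+3/2·(-1.265625)+3/4·(-2.015625)≈-5.121094; next y=3/5·0.140625+1/2·(-5.121094)≈-2.476172
n=3: y≈-2.476172, sp=-1, e=sp−y≈1.476172; I≈0.210547, D=e−e_prev≈2.616797; u=3/2·1.476172+3/2·0.210547+3/4·2.616797≈4.492676; next y=3/5·(-2.476172)+1/2·4.492676≈0.760635
n=4: y≈0.760635, sp=-1, e=sp−y≈-1.760635; I≈-1.550088, D=e−e_prev≈-3.236807; u=3/2·(-1.760635)+3/2·(-1.550088)+3/4·(-3.236807)≈-7.393689; next y=3/5·0.760635+1/2·(-7.393689)≈-3.240464
n=5: y≈-3.240464, sp=-1, e=sp−y≈2.240464; I≈0.690376, D=e−e_prev≈4.001098; u=3/2·2.240464+3/2·0.690376+3/4·4.001098≈7.397083; next y=3/5·(-3.240464)+1/2·7.397083≈1.754263
n=6: y≈1.754263, sp=-1, e=sp−y≈-2.754263; I≈-2.063888, D=e−e_prev≈-4.994727; u=3/2·(-2.754263)+3/2·(-2.063888)+3/4·(-4.994727)≈-10.973271; next y=3/5·1.754263+1/2·(-10.973271)≈-4.434078
n=7: y≈-4.434078, sp=-1, e=sp−y≈3.434078; I≈1.370190, D=e−e_prev≈6.188341; u=3/2·3.434078+3/2·1.370190+3/4·6.188341≈11.847658; next y=3/5·(-4.434078)+1/2·11.847658≈3.263382
n=8: y≈3.263382, sp=5, e=sp−y≈1.736618; I≈3.106808, D=e−e_prev≈-1.697460; u=3/2·1.736618+3/2·3.106808+3/4·(-1.697460)≈5.992044; next y=3/5·3.263382+1/2·5.992044≈4.954051
n=9: y≈4.954051, sp=1, e=sp−y≈-3.954051; I≈-0.847243, D=e−e_prev≈-5.690669; u=3/2·(-3.954051)+3/2·(-0.847243)+3/4·(-5.690669)≈-11.469944; next y=3/5·4.954051+1/2·(-11.469944)≈-2.762541
n=10: y≈-2.762541, sp=1, e=sp−y≈3.762541; I≈2.915298, D=e−e_prev≈7.716592; u=3/2·3.762541+3/2·2.915298+3/4·7.716592≈15.804203; next y=3/5·(-2.762541)+1/2·15.804203≈6.244577
n=11: y≈6.244577, sp=1, e=sp−y≈-5.244577; I≈-2.329279, D=e−e_prev≈-9.007118; u=3/2·(-5.244577)+3/2·(-2.329279)+3/4·(-9.007118)≈-18.116121; next y=3/5·6.244577+1/2·(-18.116121)≈-5.311315
n=12: y≈-5.311315, sp=1, e=sp−y≈6.311315; I≈3.982036, D=e−e_prev≈11.555891; u=3/2·6.311315+3/2·3.982036+3/4·11.555891≈24.106945; next y=3/5·(-5.311315)+1/2·24.106945≈8.866683

0 -1 -3.750 0.000
1 -1 2.531 -1.875
2 -1 -5.121 0.141
3 -1 4.493 -2.476
4 -1 -7.394 0.761
5 -1 7.397 -3.240
6 -1 -10.973 1.754
7 -1 11.848 -4.434
8 5 5.992 3.263
9 1 -11.470 4.954
10 1 15.804 -2.763
11 1 -18.116 6.245
12 1 24.107 -5.311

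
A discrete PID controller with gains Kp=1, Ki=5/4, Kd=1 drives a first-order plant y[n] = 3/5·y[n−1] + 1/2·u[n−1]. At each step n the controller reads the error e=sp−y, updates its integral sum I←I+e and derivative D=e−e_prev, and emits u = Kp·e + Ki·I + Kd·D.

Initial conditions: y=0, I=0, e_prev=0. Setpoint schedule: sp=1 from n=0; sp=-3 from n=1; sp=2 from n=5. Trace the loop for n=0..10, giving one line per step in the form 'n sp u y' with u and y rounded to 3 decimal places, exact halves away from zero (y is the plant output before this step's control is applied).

0 1 3.250 0.000
1 -3 -14.781 1.625
2 -3 11.195 -6.416
3 -3 -19.108 1.748
4 -3 16.443 -8.505
5 2 -8.456 3.119
6 2 14.564 -2.357
7 2 -12.196 5.868
8 2 18.641 -2.577
9 2 -17.724 7.774
10 2 24.318 -4.198

(exact arithmetic carried between steps; '≈' marks a value shown rounded to 6 d.p. or computed from one; I and e_prev carry over from the previous line; the table rounds u and y to 3 d.p., halves away from zero)
n=0: y=0, sp=1, e=sp−y=1; I=1, D=e−e_prev=1; u=1·1+5/4·1+1·1=3.25; next y=3/5·0+1/2·3.25=1.625
n=1: y=1.625, sp=-3, e=sp−y=-4.625; I=-3.625, D=e−e_prev=-5.625; u=1·(-4.625)+5/4·(-3.625)+1·(-5.625)=-14.78125; next y=3/5·1.625+1/2·(-14.78125)=-6.415625
n=2: y=-6.415625, sp=-3, e=sp−y=3.415625; I=-0.209375, D=e−e_prev=8.040625; u=1·3.415625+5/4·(-0.209375)+1·8.040625≈11.194531; next y=3/5·(-6.415625)+1/2·11.194531≈1.747891
n=3: y≈1.747891, sp=-3, e=sp−y≈-4.747891; I≈-4.957266, D=e−e_prev≈-8.163516; u=1·(-4.747891)+5/4·(-4.957266)+1·(-8.163516)≈-19.107988; next y=3/5·1.747891+1/2·(-19.107988)≈-8.505260
n=4: y≈-8.505260, sp=-3, e=sp−y≈5.505260; I≈0.547994, D=e−e_prev≈10.253150; u=1·5.505260+5/4·0.547994+1·10.253150≈16.443403; next y=3/5·(-8.505260)+1/2·16.443403≈3.118546
n=5: y≈3.118546, sp=2, e=sp−y≈-1.118546; I≈-0.570551, D=e−e_prev≈-6.623805; u=1·(-1.118546)+5/4·(-0.570551)+1·(-6.623805)≈-8.455540; next y=3/5·3.118546+1/2·(-8.455540)≈-2.356643
n=6: y≈-2.356643, sp=2, e=sp−y≈4.356643; I≈3.786091, D=e−e_prev≈5.475188; u=1·4.356643+5/4·3.786091+1·5.475188≈14.564445; next y=3/5·(-2.356643)+1/2·14.564445≈5.868237
n=7: y≈5.868237, sp=2, e=sp−y≈-3.868237; I≈-0.082146, D=e−e_prev≈-8.224880; u=1·(-3.868237)+5/4·(-0.082146)+1·(-8.224880)≈-12.195799; next y=3/5·5.868237+1/2·(-12.195799)≈-2.576957
n=8: y≈-2.576957, sp=2, e=sp−y≈4.576957; I≈4.494812, D=e−e_prev≈8.445194; u=1·4.576957+5/4·4.494812+1·8.445194≈18.640666; next y=3/5·(-2.576957)+1/2·18.640666≈7.774159
n=9: y≈7.774159, sp=2, e=sp−y≈-5.774159; I≈-1.279347, D=e−e_prev≈-10.351116; u=1·(-5.774159)+5/4·(-1.279347)+1·(-10.351116)≈-17.724458; next y=3/5·7.774159+1/2·(-17.724458)≈-4.197734
n=10: y≈-4.197734, sp=2, e=sp−y≈6.197734; I≈4.918387, D=e−e_prev≈11.971892; u=1·6.197734+5/4·4.918387+1·11.971892≈24.317610; next y=3/5·(-4.197734)+1/2·24.317610≈9.640165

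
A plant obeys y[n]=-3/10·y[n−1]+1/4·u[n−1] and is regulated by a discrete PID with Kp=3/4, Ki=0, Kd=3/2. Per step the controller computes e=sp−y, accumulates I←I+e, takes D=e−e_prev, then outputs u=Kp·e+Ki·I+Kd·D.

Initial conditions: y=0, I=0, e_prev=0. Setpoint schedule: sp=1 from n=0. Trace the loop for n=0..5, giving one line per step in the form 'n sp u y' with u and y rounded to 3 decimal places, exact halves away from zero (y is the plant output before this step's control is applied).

(exact arithmetic carried between steps; '≈' marks a value shown rounded to 6 d.p. or computed from one; I and e_prev carry over from the previous line; the table rounds u and y to 3 d.p., halves away from zero)
n=0: y=0, sp=1, e=sp−y=1; I=1, D=e−e_prev=1; u=3/4·1+0·1+3/2·1=2.25; next y=-3/10·0+1/4·2.25=0.5625
n=1: y=0.5625, sp=1, e=sp−y=0.4375; I=1.4375, D=e−e_prev=-0.5625; u=3/4·0.4375+0·1.4375+3/2·(-0.5625)=-0.515625; next y=-3/10·0.5625+1/4·(-0.515625)≈-0.297656
n=2: y≈-0.297656, sp=1, e=sp−y≈1.297656; I≈2.735156, D=e−e_prev≈0.860156; u=3/4·1.297656+0·2.735156+3/2·0.860156≈2.263477; next y=-3/10·(-0.297656)+1/4·2.263477≈0.655166
n=3: y≈0.655166, sp=1, e=sp−y≈0.344834; I≈3.079990, D=e−e_prev≈-0.952822; u=3/4·0.344834+0·3.079990+3/2·(-0.952822)≈-1.170608; next y=-3/10·0.655166+1/4·(-1.170608)≈-0.489202
n=4: y≈-0.489202, sp=1, e=sp−y≈1.489202; I≈4.569192, D=e−e_prev≈1.144368; u=3/4·1.489202+0·4.569192+3/2·1.144368≈2.833453; next y=-3/10·(-0.489202)+1/4·2.833453≈0.855124
n=5: y≈0.855124, sp=1, e=sp−y≈0.144876; I≈4.714068, D=e−e_prev≈-1.344326; u=3/4·0.144876+0·4.714068+3/2·(-1.344326)≈-1.907831; next y=-3/10·0.855124+1/4·(-1.907831)≈-0.733495

0 1 2.250 0.000
1 1 -0.516 0.563
2 1 2.263 -0.298
3 1 -1.171 0.655
4 1 2.833 -0.489
5 1 -1.908 0.855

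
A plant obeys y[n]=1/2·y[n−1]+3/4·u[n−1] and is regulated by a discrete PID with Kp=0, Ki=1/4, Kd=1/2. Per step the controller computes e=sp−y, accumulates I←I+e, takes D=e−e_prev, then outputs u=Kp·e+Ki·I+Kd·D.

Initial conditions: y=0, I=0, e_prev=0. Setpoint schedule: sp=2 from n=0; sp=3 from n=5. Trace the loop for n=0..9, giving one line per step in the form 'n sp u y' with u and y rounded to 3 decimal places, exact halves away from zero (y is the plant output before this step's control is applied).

(exact arithmetic carried between steps; '≈' marks a value shown rounded to 6 d.p. or computed from one; I and e_prev carry over from the previous line; the table rounds u and y to 3 d.p., halves away from zero)
n=0: y=0, sp=2, e=sp−y=2; I=2, D=e−e_prev=2; u=0·2+1/4·2+1/2·2=1.5; next y=1/2·0+3/4·1.5=1.125
n=1: y=1.125, sp=2, e=sp−y=0.875; I=2.875, D=e−e_prev=-1.125; u=0·0.875+1/4·2.875+1/2·(-1.125)=0.15625; next y=1/2·1.125+3/4·0.15625≈0.679688
n=2: y≈0.679688, sp=2, e=sp−y≈1.320313; I≈4.195313, D=e−e_prev≈0.445313; u=0·1.320313+1/4·4.195313+1/2·0.445313≈1.271484; next y=1/2·0.679688+3/4·1.271484≈1.293457
n=3: y≈1.293457, sp=2, e=sp−y≈0.706543; I≈4.901855, D=e−e_prev≈-0.613770; u=0·0.706543+1/4·4.901855+1/2·(-0.613770)≈0.918579; next y=1/2·1.293457+3/4·0.918579≈1.335663
n=4: y≈1.335663, sp=2, e=sp−y≈0.664337; I≈5.566193, D=e−e_prev≈-0.042206; u=0·0.664337+1/4·5.566193+1/2·(-0.042206)≈1.370445; next y=1/2·1.335663+3/4·1.370445≈1.695665
n=5: y≈1.695665, sp=3, e=sp−y≈1.304335; I≈6.870527, D=e−e_prev≈0.639997; u=0·1.304335+1/4·6.870527+1/2·0.639997≈2.037631; next y=1/2·1.695665+3/4·2.037631≈2.376056
n=6: y≈2.376056, sp=3, e=sp−y≈0.623944; I≈7.494472, D=e−e_prev≈-0.680390; u=0·0.623944+1/4·7.494472+1/2·(-0.680390)≈1.533423; next y=1/2·2.376056+3/4·1.533423≈2.338095
n=7: y≈2.338095, sp=3, e=sp−y≈0.661905; I≈8.156377, D=e−e_prev≈0.037961; u=0·0.661905+1/4·8.156377+1/2·0.037961≈2.058075; next y=1/2·2.338095+3/4·2.058075≈2.712603
n=8: y≈2.712603, sp=3, e=sp−y≈0.287397; I≈8.443773, D=e−e_prev≈-0.374508; u=0·0.287397+1/4·8.443773+1/2·(-0.374508)≈1.923689; next y=1/2·2.712603+3/4·1.923689≈2.799069
n=9: y≈2.799069, sp=3, e=sp−y≈0.200931; I≈8.644705, D=e−e_prev≈-0.086465; u=0·0.200931+1/4·8.644705+1/2·(-0.086465)≈2.117944; next y=1/2·2.799069+3/4·2.117944≈2.987992

0 2 1.500 0.000
1 2 0.156 1.125
2 2 1.271 0.680
3 2 0.919 1.293
4 2 1.370 1.336
5 3 2.038 1.696
6 3 1.533 2.376
7 3 2.058 2.338
8 3 1.924 2.713
9 3 2.118 2.799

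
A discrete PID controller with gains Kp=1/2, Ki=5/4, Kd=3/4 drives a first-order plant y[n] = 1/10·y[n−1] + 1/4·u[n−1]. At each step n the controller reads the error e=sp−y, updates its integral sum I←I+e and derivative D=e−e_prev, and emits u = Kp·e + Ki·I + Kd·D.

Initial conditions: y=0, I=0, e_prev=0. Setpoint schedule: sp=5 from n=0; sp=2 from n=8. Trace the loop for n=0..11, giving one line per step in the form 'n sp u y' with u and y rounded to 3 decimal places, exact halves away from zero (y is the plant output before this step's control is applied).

(exact arithmetic carried between steps; '≈' marks a value shown rounded to 6 d.p. or computed from one; I and e_prev carry over from the previous line; the table rounds u and y to 3 d.p., halves away from zero)
n=0: y=0, sp=5, e=sp−y=5; I=5, D=e−e_prev=5; u=1/2·5+5/4·5+3/4·5=12.5; next y=1/10·0+1/4·12.5=3.125
n=1: y=3.125, sp=5, e=sp−y=1.875; I=6.875, D=e−e_prev=-3.125; u=1/2·1.875+5/4·6.875+3/4·(-3.125)=7.1875; next y=1/10·3.125+1/4·7.1875=2.109375
n=2: y=2.109375, sp=5, e=sp−y=2.890625; I=9.765625, D=e−e_prev=1.015625; u=1/2·2.890625+5/4·9.765625+3/4·1.015625≈14.414063; next y=1/10·2.109375+1/4·14.414063≈3.814453
n=3: y≈3.814453, sp=5, e=sp−y≈1.185547; I≈10.951172, D=e−e_prev≈-1.705078; u=1/2·1.185547+5/4·10.951172+3/4·(-1.705078)≈13.002930; next y=1/10·3.814453+1/4·13.002930≈3.632178
n=4: y≈3.632178, sp=5, e=sp−y≈1.367822; I≈12.318994, D=e−e_prev≈0.182275; u=1/2·1.367822+5/4·12.318994+3/4·0.182275≈16.219360; next y=1/10·3.632178+1/4·16.219360≈4.418058
n=5: y≈4.418058, sp=5, e=sp−y≈0.581942; I≈12.900936, D=e−e_prev≈-0.785880; u=1/2·0.581942+5/4·12.900936+3/4·(-0.785880)≈15.827731; next y=1/10·4.418058+1/4·15.827731≈4.398739
n=6: y≈4.398739, sp=5, e=sp−y≈0.601261; I≈13.502198, D=e−e_prev≈0.019319; u=1/2·0.601261+5/4·13.502198+3/4·0.019319≈17.192867; next y=1/10·4.398739+1/4·17.192867≈4.738091
n=7: y≈4.738091, sp=5, e=sp−y≈0.261909; I≈13.764107, D=e−e_prev≈-0.339352; u=1/2·0.261909+5/4·13.764107+3/4·(-0.339352)≈17.081574; next y=1/10·4.738091+1/4·17.081574≈4.744203
n=8: y≈4.744203, sp=2, e=sp−y≈-2.744203; I≈11.019904, D=e−e_prev≈-3.006112; u=1/2·(-2.744203)+5/4·11.019904+3/4·(-3.006112)≈10.148195; next y=1/10·4.744203+1/4·10.148195≈3.011469
n=9: y≈3.011469, sp=2, e=sp−y≈-1.011469; I≈10.008435, D=e−e_prev≈1.732734; u=1/2·(-1.011469)+5/4·10.008435+3/4·1.732734≈13.304360; next y=1/10·3.011469+1/4·13.304360≈3.627237
n=10: y≈3.627237, sp=2, e=sp−y≈-1.627237; I≈8.381198, D=e−e_prev≈-0.615768; u=1/2·(-1.627237)+5/4·8.381198+3/4·(-0.615768)≈9.201054; next y=1/10·3.627237+1/4·9.201054≈2.662987
n=11: y≈2.662987, sp=2, e=sp−y≈-0.662987; I≈7.718211, D=e−e_prev≈0.964250; u=1/2·(-0.662987)+5/4·7.718211+3/4·0.964250≈10.039458; next y=1/10·2.662987+1/4·10.039458≈2.776163

0 5 12.500 0.000
1 5 7.188 3.125
2 5 14.414 2.109
3 5 13.003 3.814
4 5 16.219 3.632
5 5 15.828 4.418
6 5 17.193 4.399
7 5 17.082 4.738
8 2 10.148 4.744
9 2 13.304 3.011
10 2 9.201 3.627
11 2 10.039 2.663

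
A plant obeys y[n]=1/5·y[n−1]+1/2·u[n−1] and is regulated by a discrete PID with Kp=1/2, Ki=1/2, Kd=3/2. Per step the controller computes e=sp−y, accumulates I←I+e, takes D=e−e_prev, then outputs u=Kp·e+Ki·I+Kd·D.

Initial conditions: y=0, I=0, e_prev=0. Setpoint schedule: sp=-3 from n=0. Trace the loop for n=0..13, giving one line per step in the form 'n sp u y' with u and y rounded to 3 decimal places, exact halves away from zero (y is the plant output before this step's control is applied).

(exact arithmetic carried between steps; '≈' marks a value shown rounded to 6 d.p. or computed from one; I and e_prev carry over from the previous line; the table rounds u and y to 3 d.p., halves away from zero)
n=0: y=0, sp=-3, e=sp−y=-3; I=-3, D=e−e_prev=-3; u=1/2·(-3)+1/2·(-3)+3/2·(-3)=-7.5; next y=1/5·0+1/2·(-7.5)=-3.75
n=1: y=-3.75, sp=-3, e=sp−y=0.75; I=-2.25, D=e−e_prev=3.75; u=1/2·0.75+1/2·(-2.25)+3/2·3.75=4.875; next y=1/5·(-3.75)+1/2·4.875=1.6875
n=2: y=1.6875, sp=-3, e=sp−y=-4.6875; I=-6.9375, D=e−e_prev=-5.4375; u=1/2·(-4.6875)+1/2·(-6.9375)+3/2·(-5.4375)=-13.96875; next y=1/5·1.6875+1/2·(-13.96875)=-6.646875
n=3: y=-6.646875, sp=-3, e=sp−y=3.646875; I=-3.290625, D=e−e_prev=8.334375; u=1/2·3.646875+1/2·(-3.290625)+3/2·8.334375≈12.679688; next y=1/5·(-6.646875)+1/2·12.679688≈5.010469
n=4: y≈5.010469, sp=-3, e=sp−y≈-8.010469; I≈-11.301094, D=e−e_prev≈-11.657344; u=1/2·(-8.010469)+1/2·(-11.301094)+3/2·(-11.657344)≈-27.141797; next y=1/5·5.010469+1/2·(-27.141797)≈-12.568805
n=5: y≈-12.568805, sp=-3, e=sp−y≈9.568805; I≈-1.732289, D=e−e_prev≈17.579273; u=1/2·9.568805+1/2·(-1.732289)+3/2·17.579273≈30.287168; next y=1/5·(-12.568805)+1/2·30.287168≈12.629823
n=6: y≈12.629823, sp=-3, e=sp−y≈-15.629823; I≈-17.362112, D=e−e_prev≈-25.198628; u=1/2·(-15.629823)+1/2·(-17.362112)+3/2·(-25.198628)≈-54.293909; next y=1/5·12.629823+1/2·(-54.293909)≈-24.620990
n=7: y≈-24.620990, sp=-3, e=sp−y≈21.620990; I≈4.258878, D=e−e_prev≈37.250813; u=1/2·21.620990+1/2·4.258878+3/2·37.250813≈68.816153; next y=1/5·(-24.620990)+1/2·68.816153≈29.483879
n=8: y≈29.483879, sp=-3, e=sp−y≈-32.483879; I≈-28.225001, D=e−e_prev≈-54.104869; u=1/2·(-32.483879)+1/2·(-28.225001)+3/2·(-54.104869)≈-111.511743; next y=1/5·29.483879+1/2·(-111.511743)≈-49.859096
n=9: y≈-49.859096, sp=-3, e=sp−y≈46.859096; I≈18.634095, D=e−e_prev≈79.342974; u=1/2·46.859096+1/2·18.634095+3/2·79.342974≈151.761057; next y=1/5·(-49.859096)+1/2·151.761057≈65.908709
n=10: y≈65.908709, sp=-3, e=sp−y≈-68.908709; I≈-50.274614, D=e−e_prev≈-115.767805; u=1/2·(-68.908709)+1/2·(-50.274614)+3/2·(-115.767805)≈-233.243369; next y=1/5·65.908709+1/2·(-233.243369)≈-103.439943
n=11: y≈-103.439943, sp=-3, e=sp−y≈100.439943; I≈50.165328, D=e−e_prev≈169.348652; u=1/2·100.439943+1/2·50.165328+3/2·169.348652≈329.325614; next y=1/5·(-103.439943)+1/2·329.325614≈143.974818
n=12: y≈143.974818, sp=-3, e=sp−y≈-146.974818; I≈-96.809490, D=e−e_prev≈-247.414761; u=1/2·(-146.974818)+1/2·(-96.809490)+3/2·(-247.414761)≈-493.014296; next y=1/5·143.974818+1/2·(-493.014296)≈-217.712184
n=13: y≈-217.712184, sp=-3, e=sp−y≈214.712184; I≈117.902694, D=e−e_prev≈361.687003; u=1/2·214.712184+1/2·117.902694+3/2·361.687003≈708.837943; next y=1/5·(-217.712184)+1/2·708.837943≈310.876535

0 -3 -7.500 0.000
1 -3 4.875 -3.750
2 -3 -13.969 1.688
3 -3 12.680 -6.647
4 -3 -27.142 5.010
5 -3 30.287 -12.569
6 -3 -54.294 12.630
7 -3 68.816 -24.621
8 -3 -111.512 29.484
9 -3 151.761 -49.859
10 -3 -233.243 65.909
11 -3 329.326 -103.440
12 -3 -493.014 143.975
13 -3 708.838 -217.712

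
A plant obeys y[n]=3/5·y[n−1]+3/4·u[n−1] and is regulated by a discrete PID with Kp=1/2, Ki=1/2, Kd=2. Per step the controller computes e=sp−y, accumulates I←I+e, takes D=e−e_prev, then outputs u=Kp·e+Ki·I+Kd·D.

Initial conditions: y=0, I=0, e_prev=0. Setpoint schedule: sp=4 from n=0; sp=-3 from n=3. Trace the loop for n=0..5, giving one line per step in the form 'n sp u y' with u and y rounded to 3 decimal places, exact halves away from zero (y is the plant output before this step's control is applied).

0 4 12.000 0.000
1 4 -21.000 9.000
2 4 52.550 -10.350
3 -3 -130.633 33.203
4 -3 286.137 -78.053
5 -3 -636.319 167.771

(exact arithmetic carried between steps; '≈' marks a value shown rounded to 6 d.p. or computed from one; I and e_prev carry over from the previous line; the table rounds u and y to 3 d.p., halves away from zero)
n=0: y=0, sp=4, e=sp−y=4; I=4, D=e−e_prev=4; u=1/2·4+1/2·4+2·4=12; next y=3/5·0+3/4·12=9
n=1: y=9, sp=4, e=sp−y=-5; I=-1, D=e−e_prev=-9; u=1/2·(-5)+1/2·(-1)+2·(-9)=-21; next y=3/5·9+3/4·(-21)=-10.35
n=2: y=-10.35, sp=4, e=sp−y=14.35; I=13.35, D=e−e_prev=19.35; u=1/2·14.35+1/2·13.35+2·19.35=52.55; next y=3/5·(-10.35)+3/4·52.55=33.2025
n=3: y=33.2025, sp=-3, e=sp−y=-36.2025; I=-22.8525, D=e−e_prev=-50.5525; u=1/2·(-36.2025)+1/2·(-22.8525)+2·(-50.5525)=-130.6325; next y=3/5·33.2025+3/4·(-130.6325)=-78.052875
n=4: y=-78.052875, sp=-3, e=sp−y=75.052875; I=52.200375, D=e−e_prev=111.255375; u=1/2·75.052875+1/2·52.200375+2·111.255375=286.137375; next y=3/5·(-78.052875)+3/4·286.137375≈167.771306
n=5: y≈167.771306, sp=-3, e=sp−y≈-170.771306; I≈-118.570931, D=e−e_prev≈-245.824181; u=1/2·(-170.771306)+1/2·(-118.570931)+2·(-245.824181)≈-636.319481; next y=3/5·167.771306+3/4·(-636.319481)≈-376.576827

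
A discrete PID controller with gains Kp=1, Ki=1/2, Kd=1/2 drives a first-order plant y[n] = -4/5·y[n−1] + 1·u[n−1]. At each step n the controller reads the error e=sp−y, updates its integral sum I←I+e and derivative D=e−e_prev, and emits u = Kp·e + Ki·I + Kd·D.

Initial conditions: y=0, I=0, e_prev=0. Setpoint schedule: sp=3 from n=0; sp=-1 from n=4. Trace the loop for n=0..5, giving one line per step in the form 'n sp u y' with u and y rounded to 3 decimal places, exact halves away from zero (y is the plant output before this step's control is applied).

(exact arithmetic carried between steps; '≈' marks a value shown rounded to 6 d.p. or computed from one; I and e_prev carry over from the previous line; the table rounds u and y to 3 d.p., halves away from zero)
n=0: y=0, sp=3, e=sp−y=3; I=3, D=e−e_prev=3; u=1·3+1/2·3+1/2·3=6; next y=-4/5·0+1·6=6
n=1: y=6, sp=3, e=sp−y=-3; I=0, D=e−e_prev=-6; u=1·(-3)+1/2·0+1/2·(-6)=-6; next y=-4/5·6+1·(-6)=-10.8
n=2: y=-10.8, sp=3, e=sp−y=13.8; I=13.8, D=e−e_prev=16.8; u=1·13.8+1/2·13.8+1/2·16.8=29.1; next y=-4/5·(-10.8)+1·29.1=37.74
n=3: y=37.74, sp=3, e=sp−y=-34.74; I=-20.94, D=e−e_prev=-48.54; u=1·(-34.74)+1/2·(-20.94)+1/2·(-48.54)=-69.48; next y=-4/5·37.74+1·(-69.48)=-99.672
n=4: y=-99.672, sp=-1, e=sp−y=98.672; I=77.732, D=e−e_prev=133.412; u=1·98.672+1/2·77.732+1/2·133.412=204.244; next y=-4/5·(-99.672)+1·204.244=283.9816
n=5: y=283.9816, sp=-1, e=sp−y=-284.9816; I=-207.2496, D=e−e_prev=-383.6536; u=1·(-284.9816)+1/2·(-207.2496)+1/2·(-383.6536)=-580.4332; next y=-4/5·283.9816+1·(-580.4332)=-807.61848

0 3 6.000 0.000
1 3 -6.000 6.000
2 3 29.100 -10.800
3 3 -69.480 37.740
4 -1 204.244 -99.672
5 -1 -580.433 283.982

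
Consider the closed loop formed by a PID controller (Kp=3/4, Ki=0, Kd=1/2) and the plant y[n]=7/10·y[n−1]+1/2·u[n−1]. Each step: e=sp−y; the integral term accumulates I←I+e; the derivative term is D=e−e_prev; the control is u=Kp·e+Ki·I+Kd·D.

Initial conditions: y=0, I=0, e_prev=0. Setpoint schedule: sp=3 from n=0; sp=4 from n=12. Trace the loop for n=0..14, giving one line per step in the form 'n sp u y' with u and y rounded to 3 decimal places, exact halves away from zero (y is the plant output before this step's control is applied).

(exact arithmetic carried between steps; '≈' marks a value shown rounded to 6 d.p. or computed from one; I and e_prev carry over from the previous line; the table rounds u and y to 3 d.p., halves away from zero)
n=0: y=0, sp=3, e=sp−y=3; I=3, D=e−e_prev=3; u=3/4·3+0·3+1/2·3=3.75; next y=7/10·0+1/2·3.75=1.875
n=1: y=1.875, sp=3, e=sp−y=1.125; I=4.125, D=e−e_prev=-1.875; u=3/4·1.125+0·4.125+1/2·(-1.875)=-0.09375; next y=7/10·1.875+1/2·(-0.09375)=1.265625
n=2: y=1.265625, sp=3, e=sp−y=1.734375; I=5.859375, D=e−e_prev=0.609375; u=3/4·1.734375+0·5.859375+1/2·0.609375≈1.605469; next y=7/10·1.265625+1/2·1.605469≈1.688672
n=3: y≈1.688672, sp=3, e=sp−y≈1.311328; I≈7.170703, D=e−e_prev≈-0.423047; u=3/4·1.311328+0·7.170703+1/2·(-0.423047)≈0.771973; next y=7/10·1.688672+1/2·0.771973≈1.568057
n=4: y≈1.568057, sp=3, e=sp−y≈1.431943; I≈8.602646, D=e−e_prev≈0.120615; u=3/4·1.431943+0·8.602646+1/2·0.120615≈1.134265; next y=7/10·1.568057+1/2·1.134265≈1.664772
n=5: y≈1.664772, sp=3, e=sp−y≈1.335228; I≈9.937874, D=e−e_prev≈-0.096716; u=3/4·1.335228+0·9.937874+1/2·(-0.096716)≈0.953063; next y=7/10·1.664772+1/2·0.953063≈1.641872
n=6: y≈1.641872, sp=3, e=sp−y≈1.358128; I≈11.296002, D=e−e_prev≈0.022900; u=3/4·1.358128+0·11.296002+1/2·0.022900≈1.030046; next y=7/10·1.641872+1/2·1.030046≈1.664333
n=7: y≈1.664333, sp=3, e=sp−y≈1.335667; I≈12.631669, D=e−e_prev≈-0.022461; u=3/4·1.335667+0·12.631669+1/2·(-0.022461)≈0.990519; next y=7/10·1.664333+1/2·0.990519≈1.660293
n=8: y≈1.660293, sp=3, e=sp−y≈1.339707; I≈13.971376, D=e−e_prev≈0.004040; u=3/4·1.339707+0·13.971376+1/2·0.004040≈1.006800; next y=7/10·1.660293+1/2·1.006800≈1.665605
n=9: y≈1.665605, sp=3, e=sp−y≈1.334395; I≈15.305770, D=e−e_prev≈-0.005312; u=3/4·1.334395+0·15.305770+1/2·(-0.005312)≈0.998140; next y=7/10·1.665605+1/2·0.998140≈1.664994
n=10: y≈1.664994, sp=3, e=sp−y≈1.335006; I≈16.640777, D=e−e_prev≈0.000612; u=3/4·1.335006+0·16.640777+1/2·0.000612≈1.001561; next y=7/10·1.664994+1/2·1.001561≈1.666276
n=11: y≈1.666276, sp=3, e=sp−y≈1.333724; I≈17.974501, D=e−e_prev≈-0.001282; u=3/4·1.333724+0·17.974501+1/2·(-0.001282)≈0.999652; next y=7/10·1.666276+1/2·0.999652≈1.666219
n=12: y≈1.666219, sp=4, e=sp−y≈2.333781; I≈20.308282, D=e−e_prev≈1.000057; u=3/4·2.333781+0·20.308282+1/2·1.000057≈2.250364; next y=7/10·1.666219+1/2·2.250364≈2.291535
n=13: y≈2.291535, sp=4, e=sp−y≈1.708465; I≈22.016746, D=e−e_prev≈-0.625316; u=3/4·1.708465+0·22.016746+1/2·(-0.625316)≈0.968690; next y=7/10·2.291535+1/2·0.968690≈2.088420
n=14: y≈2.088420, sp=4, e=sp−y≈1.911580; I≈23.928326, D=e−e_prev≈0.203115; u=3/4·1.911580+0·23.928326+1/2·0.203115≈1.535243; next y=7/10·2.088420+1/2·1.535243≈2.229515

0 3 3.750 0.000
1 3 -0.094 1.875
2 3 1.605 1.266
3 3 0.772 1.689
4 3 1.134 1.568
5 3 0.953 1.665
6 3 1.030 1.642
7 3 0.991 1.664
8 3 1.007 1.660
9 3 0.998 1.666
10 3 1.002 1.665
11 3 1.000 1.666
12 4 2.250 1.666
13 4 0.969 2.292
14 4 1.535 2.088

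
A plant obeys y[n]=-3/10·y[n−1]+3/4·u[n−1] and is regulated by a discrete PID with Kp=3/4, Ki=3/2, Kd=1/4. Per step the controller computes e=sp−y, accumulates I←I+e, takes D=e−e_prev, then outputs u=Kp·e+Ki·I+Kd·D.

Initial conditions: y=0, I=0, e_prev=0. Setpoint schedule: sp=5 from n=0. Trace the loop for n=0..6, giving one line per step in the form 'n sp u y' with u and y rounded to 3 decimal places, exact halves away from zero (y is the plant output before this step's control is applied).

(exact arithmetic carried between steps; '≈' marks a value shown rounded to 6 d.p. or computed from one; I and e_prev carry over from the previous line; the table rounds u and y to 3 d.p., halves away from zero)
n=0: y=0, sp=5, e=sp−y=5; I=5, D=e−e_prev=5; u=3/4·5+3/2·5+1/4·5=12.5; next y=-3/10·0+3/4·12.5=9.375
n=1: y=9.375, sp=5, e=sp−y=-4.375; I=0.625, D=e−e_prev=-9.375; u=3/4·(-4.375)+3/2·0.625+1/4·(-9.375)=-4.6875; next y=-3/10·9.375+3/4·(-4.6875)=-6.328125
n=2: y=-6.328125, sp=5, e=sp−y=11.328125; I=11.953125, D=e−e_prev=15.703125; u=3/4·11.328125+3/2·11.953125+1/4·15.703125≈30.351563; next y=-3/10·(-6.328125)+3/4·30.351563≈24.662109
n=3: y≈24.662109, sp=5, e=sp−y≈-19.662109; I≈-7.708984, D=e−e_prev≈-30.990234; u=3/4·(-19.662109)+3/2·(-7.708984)+1/4·(-30.990234)≈-34.057617; next y=-3/10·24.662109+3/4·(-34.057617)≈-32.941846
n=4: y≈-32.941846, sp=5, e=sp−y≈37.941846; I≈30.232861, D=e−e_prev≈57.603955; u=3/4·37.941846+3/2·30.232861+1/4·57.603955≈88.206665; next y=-3/10·(-32.941846)+3/4·88.206665≈76.037552
n=5: y≈76.037552, sp=5, e=sp−y≈-71.037552; I≈-40.804691, D=e−e_prev≈-108.979398; u=3/4·(-71.037552)+3/2·(-40.804691)+1/4·(-108.979398)≈-141.730051; next y=-3/10·76.037552+3/4·(-141.730051)≈-129.108804
n=6: y≈-129.108804, sp=5, e=sp−y≈134.108804; I≈93.304113, D=e−e_prev≈205.146356; u=3/4·134.108804+3/2·93.304113+1/4·205.146356≈291.824361; next y=-3/10·(-129.108804)+3/4·291.824361≈257.600912

0 5 12.500 0.000
1 5 -4.688 9.375
2 5 30.352 -6.328
3 5 -34.058 24.662
4 5 88.207 -32.942
5 5 -141.730 76.038
6 5 291.824 -129.109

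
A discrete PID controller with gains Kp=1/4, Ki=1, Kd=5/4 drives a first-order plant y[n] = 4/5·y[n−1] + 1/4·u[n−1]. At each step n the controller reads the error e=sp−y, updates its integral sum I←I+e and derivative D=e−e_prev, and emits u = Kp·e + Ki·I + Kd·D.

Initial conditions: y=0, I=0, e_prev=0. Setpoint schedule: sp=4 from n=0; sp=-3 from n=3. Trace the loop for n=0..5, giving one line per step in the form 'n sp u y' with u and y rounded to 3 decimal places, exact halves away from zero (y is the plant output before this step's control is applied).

(exact arithmetic carried between steps; '≈' marks a value shown rounded to 6 d.p. or computed from one; I and e_prev carry over from the previous line; the table rounds u and y to 3 d.p., halves away from zero)
n=0: y=0, sp=4, e=sp−y=4; I=4, D=e−e_prev=4; u=1/4·4+1·4+5/4·4=10; next y=4/5·0+1/4·10=2.5
n=1: y=2.5, sp=4, e=sp−y=1.5; I=5.5, D=e−e_prev=-2.5; u=1/4·1.5+1·5.5+5/4·(-2.5)=2.75; next y=4/5·2.5+1/4·2.75=2.6875
n=2: y=2.6875, sp=4, e=sp−y=1.3125; I=6.8125, D=e−e_prev=-0.1875; u=1/4·1.3125+1·6.8125+5/4·(-0.1875)=6.90625; next y=4/5·2.6875+1/4·6.90625≈3.876563
n=3: y≈3.876563, sp=-3, e=sp−y≈-6.876563; I≈-0.064063, D=e−e_prev≈-8.189063; u=1/4·(-6.876563)+1·(-0.064063)+5/4·(-8.189063)≈-12.019531; next y=4/5·3.876563+1/4·(-12.019531)≈0.096367
n=4: y≈0.096367, sp=-3, e=sp−y≈-3.096367; I≈-3.160430, D=e−e_prev≈3.780195; u=1/4·(-3.096367)+1·(-3.160430)+5/4·3.780195≈0.790723; next y=4/5·0.096367+1/4·0.790723≈0.274774
n=5: y≈0.274774, sp=-3, e=sp−y≈-3.274774; I≈-6.435204, D=e−e_prev≈-0.178407; u=1/4·(-3.274774)+1·(-6.435204)+5/4·(-0.178407)≈-7.476907; next y=4/5·0.274774+1/4·(-7.476907)≈-1.649407

0 4 10.000 0.000
1 4 2.750 2.500
2 4 6.906 2.688
3 -3 -12.020 3.877
4 -3 0.791 0.096
5 -3 -7.477 0.275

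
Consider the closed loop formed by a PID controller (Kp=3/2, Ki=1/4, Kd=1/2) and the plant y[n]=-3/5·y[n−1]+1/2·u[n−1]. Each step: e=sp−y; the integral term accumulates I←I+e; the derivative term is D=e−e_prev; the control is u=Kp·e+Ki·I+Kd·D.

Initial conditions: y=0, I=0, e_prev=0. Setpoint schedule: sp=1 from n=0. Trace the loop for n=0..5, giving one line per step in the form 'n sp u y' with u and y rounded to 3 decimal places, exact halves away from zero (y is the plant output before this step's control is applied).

(exact arithmetic carried between steps; '≈' marks a value shown rounded to 6 d.p. or computed from one; I and e_prev carry over from the previous line; the table rounds u and y to 3 d.p., halves away from zero)
n=0: y=0, sp=1, e=sp−y=1; I=1, D=e−e_prev=1; u=3/2·1+1/4·1+1/2·1=2.25; next y=-3/5·0+1/2·2.25=1.125
n=1: y=1.125, sp=1, e=sp−y=-0.125; I=0.875, D=e−e_prev=-1.125; u=3/2·(-0.125)+1/4·0.875+1/2·(-1.125)=-0.53125; next y=-3/5·1.125+1/2·(-0.53125)=-0.940625
n=2: y=-0.940625, sp=1, e=sp−y=1.940625; I=2.815625, D=e−e_prev=2.065625; u=3/2·1.940625+1/4·2.815625+1/2·2.065625≈4.647656; next y=-3/5·(-0.940625)+1/2·4.647656≈2.888203
n=3: y≈2.888203, sp=1, e=sp−y≈-1.888203; I≈0.927422, D=e−e_prev≈-3.828828; u=3/2·(-1.888203)+1/4·0.927422+1/2·(-3.828828)≈-4.514863; next y=-3/5·2.888203+1/2·(-4.514863)≈-3.990354
n=4: y≈-3.990354, sp=1, e=sp−y≈4.990354; I≈5.917775, D=e−e_prev≈6.878557; u=3/2·4.990354+1/4·5.917775+1/2·6.878557≈12.404252; next y=-3/5·(-3.990354)+1/2·12.404252≈8.596338
n=5: y≈8.596338, sp=1, e=sp−y≈-7.596338; I≈-1.678563, D=e−e_prev≈-12.586692; u=3/2·(-7.596338)+1/4·(-1.678563)+1/2·(-12.586692)≈-18.107494; next y=-3/5·8.596338+1/2·(-18.107494)≈-14.211550

0 1 2.250 0.000
1 1 -0.531 1.125
2 1 4.648 -0.941
3 1 -4.515 2.888
4 1 12.404 -3.990
5 1 -18.107 8.596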